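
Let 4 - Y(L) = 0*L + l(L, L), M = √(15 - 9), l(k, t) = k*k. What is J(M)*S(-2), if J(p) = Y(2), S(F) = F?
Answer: 0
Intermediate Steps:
l(k, t) = k²
M = √6 ≈ 2.4495
Y(L) = 4 - L² (Y(L) = 4 - (0*L + L²) = 4 - (0 + L²) = 4 - L²)
J(p) = 0 (J(p) = 4 - 1*2² = 4 - 1*4 = 4 - 4 = 0)
J(M)*S(-2) = 0*(-2) = 0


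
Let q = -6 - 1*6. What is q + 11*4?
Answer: 32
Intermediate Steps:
q = -12 (q = -6 - 6 = -12)
q + 11*4 = -12 + 11*4 = -12 + 44 = 32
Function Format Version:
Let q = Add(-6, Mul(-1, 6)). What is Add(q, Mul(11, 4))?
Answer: 32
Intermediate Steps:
q = -12 (q = Add(-6, -6) = -12)
Add(q, Mul(11, 4)) = Add(-12, Mul(11, 4)) = Add(-12, 44) = 32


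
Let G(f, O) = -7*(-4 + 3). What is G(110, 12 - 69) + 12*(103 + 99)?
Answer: 2431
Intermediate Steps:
G(f, O) = 7 (G(f, O) = -7*(-1) = 7)
G(110, 12 - 69) + 12*(103 + 99) = 7 + 12*(103 + 99) = 7 + 12*202 = 7 + 2424 = 2431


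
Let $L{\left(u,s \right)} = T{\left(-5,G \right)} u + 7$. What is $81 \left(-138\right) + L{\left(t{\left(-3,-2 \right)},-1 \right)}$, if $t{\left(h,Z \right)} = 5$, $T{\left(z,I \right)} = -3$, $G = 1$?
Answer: $-11186$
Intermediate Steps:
$L{\left(u,s \right)} = 7 - 3 u$ ($L{\left(u,s \right)} = - 3 u + 7 = 7 - 3 u$)
$81 \left(-138\right) + L{\left(t{\left(-3,-2 \right)},-1 \right)} = 81 \left(-138\right) + \left(7 - 15\right) = -11178 + \left(7 - 15\right) = -11178 - 8 = -11186$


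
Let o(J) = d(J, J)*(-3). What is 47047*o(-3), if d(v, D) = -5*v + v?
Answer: -1693692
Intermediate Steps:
d(v, D) = -4*v
o(J) = 12*J (o(J) = -4*J*(-3) = 12*J)
47047*o(-3) = 47047*(12*(-3)) = 47047*(-36) = -1693692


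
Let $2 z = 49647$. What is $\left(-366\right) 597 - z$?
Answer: $- \frac{486651}{2} \approx -2.4333 \cdot 10^{5}$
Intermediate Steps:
$z = \frac{49647}{2}$ ($z = \frac{1}{2} \cdot 49647 = \frac{49647}{2} \approx 24824.0$)
$\left(-366\right) 597 - z = \left(-366\right) 597 - \frac{49647}{2} = -218502 - \frac{49647}{2} = - \frac{486651}{2}$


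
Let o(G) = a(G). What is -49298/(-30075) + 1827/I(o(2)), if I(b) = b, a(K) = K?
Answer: 55045621/60150 ≈ 915.14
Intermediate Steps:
o(G) = G
-49298/(-30075) + 1827/I(o(2)) = -49298/(-30075) + 1827/2 = -49298*(-1/30075) + 1827*(½) = 49298/30075 + 1827/2 = 55045621/60150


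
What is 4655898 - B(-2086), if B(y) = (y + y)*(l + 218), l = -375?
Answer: 4000894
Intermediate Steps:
B(y) = -314*y (B(y) = (y + y)*(-375 + 218) = (2*y)*(-157) = -314*y)
4655898 - B(-2086) = 4655898 - (-314)*(-2086) = 4655898 - 1*655004 = 4655898 - 655004 = 4000894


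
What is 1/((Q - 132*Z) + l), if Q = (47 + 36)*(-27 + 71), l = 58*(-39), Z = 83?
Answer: -1/9566 ≈ -0.00010454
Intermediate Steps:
l = -2262
Q = 3652 (Q = 83*44 = 3652)
1/((Q - 132*Z) + l) = 1/((3652 - 132*83) - 2262) = 1/((3652 - 10956) - 2262) = 1/(-7304 - 2262) = 1/(-9566) = -1/9566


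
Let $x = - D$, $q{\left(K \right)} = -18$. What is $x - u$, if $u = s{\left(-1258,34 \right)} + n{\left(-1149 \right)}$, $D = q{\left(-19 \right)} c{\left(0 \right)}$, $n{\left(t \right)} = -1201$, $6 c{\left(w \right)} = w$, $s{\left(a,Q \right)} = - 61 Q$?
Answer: $3275$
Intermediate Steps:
$c{\left(w \right)} = \frac{w}{6}$
$D = 0$ ($D = - 18 \cdot \frac{1}{6} \cdot 0 = \left(-18\right) 0 = 0$)
$x = 0$ ($x = \left(-1\right) 0 = 0$)
$u = -3275$ ($u = \left(-61\right) 34 - 1201 = -2074 - 1201 = -3275$)
$x - u = 0 - -3275 = 0 + 3275 = 3275$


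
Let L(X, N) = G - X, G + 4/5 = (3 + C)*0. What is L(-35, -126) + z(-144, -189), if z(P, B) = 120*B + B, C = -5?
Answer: -114174/5 ≈ -22835.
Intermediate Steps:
z(P, B) = 121*B
G = -⅘ (G = -⅘ + (3 - 5)*0 = -⅘ - 2*0 = -⅘ + 0 = -⅘ ≈ -0.80000)
L(X, N) = -⅘ - X
L(-35, -126) + z(-144, -189) = (-⅘ - 1*(-35)) + 121*(-189) = (-⅘ + 35) - 22869 = 171/5 - 22869 = -114174/5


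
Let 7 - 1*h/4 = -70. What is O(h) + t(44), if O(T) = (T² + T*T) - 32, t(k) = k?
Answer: 189740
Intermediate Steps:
h = 308 (h = 28 - 4*(-70) = 28 + 280 = 308)
O(T) = -32 + 2*T² (O(T) = (T² + T²) - 32 = 2*T² - 32 = -32 + 2*T²)
O(h) + t(44) = (-32 + 2*308²) + 44 = (-32 + 2*94864) + 44 = (-32 + 189728) + 44 = 189696 + 44 = 189740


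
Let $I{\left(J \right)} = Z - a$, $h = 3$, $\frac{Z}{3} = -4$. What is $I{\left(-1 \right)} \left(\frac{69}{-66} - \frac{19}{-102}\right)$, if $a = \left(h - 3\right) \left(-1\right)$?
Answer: $\frac{1928}{187} \approx 10.31$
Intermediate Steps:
$Z = -12$ ($Z = 3 \left(-4\right) = -12$)
$a = 0$ ($a = \left(3 - 3\right) \left(-1\right) = 0 \left(-1\right) = 0$)
$I{\left(J \right)} = -12$ ($I{\left(J \right)} = -12 - 0 = -12 + 0 = -12$)
$I{\left(-1 \right)} \left(\frac{69}{-66} - \frac{19}{-102}\right) = - 12 \left(\frac{69}{-66} - \frac{19}{-102}\right) = - 12 \left(69 \left(- \frac{1}{66}\right) - - \frac{19}{102}\right) = - 12 \left(- \frac{23}{22} + \frac{19}{102}\right) = \left(-12\right) \left(- \frac{482}{561}\right) = \frac{1928}{187}$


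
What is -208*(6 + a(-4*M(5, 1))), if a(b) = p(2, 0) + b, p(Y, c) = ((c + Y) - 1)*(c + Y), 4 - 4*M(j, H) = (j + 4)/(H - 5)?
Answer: -364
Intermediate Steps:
M(j, H) = 1 - (4 + j)/(4*(-5 + H)) (M(j, H) = 1 - (j + 4)/(4*(H - 5)) = 1 - (4 + j)/(4*(-5 + H)))
p(Y, c) = (Y + c)*(-1 + Y + c) (p(Y, c) = ((Y + c) - 1)*(Y + c) = (-1 + Y + c)*(Y + c) = (Y + c)*(-1 + Y + c))
a(b) = 2 + b (a(b) = (2² + 0² - 1*2 - 1*0 + 2*2*0) + b = (4 + 0 - 2 + 0 + 0) + b = 2 + b)
-208*(6 + a(-4*M(5, 1))) = -208*(6 + (2 - 4*(-6 + 1 - ¼*5)/(-5 + 1))) = -208*(6 + (2 - 4*(-6 + 1 - 5/4)/(-4))) = -208*(6 + (2 - (-1)*(-25)/4)) = -208*(6 + (2 - 4*25/16)) = -208*(6 + (2 - 25/4)) = -208*(6 - 17/4) = -208*7/4 = -364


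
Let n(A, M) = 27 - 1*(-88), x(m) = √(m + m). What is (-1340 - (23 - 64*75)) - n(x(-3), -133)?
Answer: 3322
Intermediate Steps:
x(m) = √2*√m (x(m) = √(2*m) = √2*√m)
n(A, M) = 115 (n(A, M) = 27 + 88 = 115)
(-1340 - (23 - 64*75)) - n(x(-3), -133) = (-1340 - (23 - 64*75)) - 1*115 = (-1340 - (23 - 4800)) - 115 = (-1340 - 1*(-4777)) - 115 = (-1340 + 4777) - 115 = 3437 - 115 = 3322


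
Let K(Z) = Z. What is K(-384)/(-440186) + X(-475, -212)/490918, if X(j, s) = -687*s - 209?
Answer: 32103481711/108047615374 ≈ 0.29712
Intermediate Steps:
X(j, s) = -209 - 687*s
K(-384)/(-440186) + X(-475, -212)/490918 = -384/(-440186) + (-209 - 687*(-212))/490918 = -384*(-1/440186) + (-209 + 145644)*(1/490918) = 192/220093 + 145435*(1/490918) = 192/220093 + 145435/490918 = 32103481711/108047615374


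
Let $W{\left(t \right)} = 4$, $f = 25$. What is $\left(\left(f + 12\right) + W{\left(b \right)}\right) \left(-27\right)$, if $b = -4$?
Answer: $-1107$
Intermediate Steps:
$\left(\left(f + 12\right) + W{\left(b \right)}\right) \left(-27\right) = \left(\left(25 + 12\right) + 4\right) \left(-27\right) = \left(37 + 4\right) \left(-27\right) = 41 \left(-27\right) = -1107$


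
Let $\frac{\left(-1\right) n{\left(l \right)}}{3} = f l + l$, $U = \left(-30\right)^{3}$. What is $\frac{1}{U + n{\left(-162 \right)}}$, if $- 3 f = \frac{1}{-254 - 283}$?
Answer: $- \frac{179}{4745952} \approx -3.7716 \cdot 10^{-5}$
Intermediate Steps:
$f = \frac{1}{1611}$ ($f = - \frac{1}{3 \left(-254 - 283\right)} = - \frac{1}{3 \left(-537\right)} = \left(- \frac{1}{3}\right) \left(- \frac{1}{537}\right) = \frac{1}{1611} \approx 0.00062073$)
$U = -27000$
$n{\left(l \right)} = - \frac{1612 l}{537}$ ($n{\left(l \right)} = - 3 \left(\frac{l}{1611} + l\right) = - 3 \frac{1612 l}{1611} = - \frac{1612 l}{537}$)
$\frac{1}{U + n{\left(-162 \right)}} = \frac{1}{-27000 - - \frac{87048}{179}} = \frac{1}{-27000 + \frac{87048}{179}} = \frac{1}{- \frac{4745952}{179}} = - \frac{179}{4745952}$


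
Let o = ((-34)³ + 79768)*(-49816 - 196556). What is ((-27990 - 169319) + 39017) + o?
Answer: -9969354900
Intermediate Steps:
o = -9969196608 (o = (-39304 + 79768)*(-246372) = 40464*(-246372) = -9969196608)
((-27990 - 169319) + 39017) + o = ((-27990 - 169319) + 39017) - 9969196608 = (-197309 + 39017) - 9969196608 = -158292 - 9969196608 = -9969354900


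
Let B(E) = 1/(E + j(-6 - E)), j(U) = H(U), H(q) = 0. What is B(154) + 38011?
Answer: 5853695/154 ≈ 38011.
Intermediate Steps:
j(U) = 0
B(E) = 1/E (B(E) = 1/(E + 0) = 1/E)
B(154) + 38011 = 1/154 + 38011 = 5853695/154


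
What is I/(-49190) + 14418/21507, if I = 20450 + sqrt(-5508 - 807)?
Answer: 8980109/35264311 - I*sqrt(6315)/49190 ≈ 0.25465 - 0.0016155*I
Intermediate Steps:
I = 20450 + I*sqrt(6315) (I = 20450 + sqrt(-6315) = 20450 + I*sqrt(6315) ≈ 20450.0 + 79.467*I)
I/(-49190) + 14418/21507 = (20450 + I*sqrt(6315))/(-49190) + 14418/21507 = (20450 + I*sqrt(6315))*(-1/49190) + 14418*(1/21507) = (-2045/4919 - I*sqrt(6315)/49190) + 4806/7169 = 8980109/35264311 - I*sqrt(6315)/49190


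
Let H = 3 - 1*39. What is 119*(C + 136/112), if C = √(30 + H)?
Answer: 289/2 + 119*I*√6 ≈ 144.5 + 291.49*I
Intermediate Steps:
H = -36 (H = 3 - 39 = -36)
C = I*√6 (C = √(30 - 36) = √(-6) = I*√6 ≈ 2.4495*I)
119*(C + 136/112) = 119*(I*√6 + 136/112) = 119*(I*√6 + 136*(1/112)) = 119*(I*√6 + 17/14) = 119*(17/14 + I*√6) = 289/2 + 119*I*√6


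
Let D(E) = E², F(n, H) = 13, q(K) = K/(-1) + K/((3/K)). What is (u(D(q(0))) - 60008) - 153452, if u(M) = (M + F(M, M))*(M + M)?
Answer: -213460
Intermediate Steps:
q(K) = -K + K²/3 (q(K) = K*(-1) + K*(K/3) = -K + K²/3)
u(M) = 2*M*(13 + M) (u(M) = (M + 13)*(M + M) = (13 + M)*(2*M) = 2*M*(13 + M))
(u(D(q(0))) - 60008) - 153452 = (2*((⅓)*0*(-3 + 0))²*(13 + ((⅓)*0*(-3 + 0))²) - 60008) - 153452 = (2*((⅓)*0*(-3))²*(13 + ((⅓)*0*(-3))²) - 60008) - 153452 = (2*0²*(13 + 0²) - 60008) - 153452 = (2*0*(13 + 0) - 60008) - 153452 = (2*0*13 - 60008) - 153452 = (0 - 60008) - 153452 = -60008 - 153452 = -213460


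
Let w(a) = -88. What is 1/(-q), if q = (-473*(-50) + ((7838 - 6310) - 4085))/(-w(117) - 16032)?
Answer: 15944/21093 ≈ 0.75589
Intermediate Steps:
q = -21093/15944 (q = (-473*(-50) + ((7838 - 6310) - 4085))/(-1*(-88) - 16032) = (23650 + (1528 - 4085))/(88 - 16032) = (23650 - 2557)/(-15944) = 21093*(-1/15944) = -21093/15944 ≈ -1.3229)
1/(-q) = 1/(-1*(-21093/15944)) = 1/(21093/15944) = 15944/21093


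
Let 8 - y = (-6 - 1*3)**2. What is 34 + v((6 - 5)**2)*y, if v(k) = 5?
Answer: -331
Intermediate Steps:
y = -73 (y = 8 - (-6 - 1*3)**2 = 8 - (-6 - 3)**2 = 8 - 1*(-9)**2 = 8 - 1*81 = 8 - 81 = -73)
34 + v((6 - 5)**2)*y = 34 + 5*(-73) = 34 - 365 = -331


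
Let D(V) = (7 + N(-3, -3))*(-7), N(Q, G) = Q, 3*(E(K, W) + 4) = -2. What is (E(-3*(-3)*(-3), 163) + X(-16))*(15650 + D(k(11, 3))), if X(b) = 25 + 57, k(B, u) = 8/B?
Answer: 3624304/3 ≈ 1.2081e+6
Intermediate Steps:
E(K, W) = -14/3 (E(K, W) = -4 + (⅓)*(-2) = -4 - ⅔ = -14/3)
X(b) = 82
D(V) = -28 (D(V) = (7 - 3)*(-7) = 4*(-7) = -28)
(E(-3*(-3)*(-3), 163) + X(-16))*(15650 + D(k(11, 3))) = (-14/3 + 82)*(15650 - 28) = (232/3)*15622 = 3624304/3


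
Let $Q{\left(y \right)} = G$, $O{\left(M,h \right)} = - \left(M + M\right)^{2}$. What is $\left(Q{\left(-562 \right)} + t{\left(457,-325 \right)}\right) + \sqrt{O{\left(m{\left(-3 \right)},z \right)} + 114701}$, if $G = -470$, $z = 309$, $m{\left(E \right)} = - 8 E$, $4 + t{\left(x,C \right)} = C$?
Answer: $-799 + \sqrt{112397} \approx -463.74$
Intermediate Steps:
$t{\left(x,C \right)} = -4 + C$
$O{\left(M,h \right)} = - 4 M^{2}$ ($O{\left(M,h \right)} = - \left(2 M\right)^{2} = - 4 M^{2}$)
$Q{\left(y \right)} = -470$
$\left(Q{\left(-562 \right)} + t{\left(457,-325 \right)}\right) + \sqrt{O{\left(m{\left(-3 \right)},z \right)} + 114701} = \left(-470 - 329\right) + \sqrt{- 4 \left(\left(-8\right) \left(-3\right)\right)^{2} + 114701} = \left(-470 - 329\right) + \sqrt{- 4 \cdot 24^{2} + 114701} = -799 + \sqrt{\left(-4\right) 576 + 114701} = -799 + \sqrt{-2304 + 114701} = -799 + \sqrt{112397}$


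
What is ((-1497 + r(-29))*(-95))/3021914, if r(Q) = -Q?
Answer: 69730/1510957 ≈ 0.046150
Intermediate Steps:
((-1497 + r(-29))*(-95))/3021914 = ((-1497 - 1*(-29))*(-95))/3021914 = ((-1497 + 29)*(-95))*(1/3021914) = -1468*(-95)*(1/3021914) = 139460*(1/3021914) = 69730/1510957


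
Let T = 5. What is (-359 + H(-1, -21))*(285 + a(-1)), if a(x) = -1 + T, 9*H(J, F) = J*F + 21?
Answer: -307207/3 ≈ -1.0240e+5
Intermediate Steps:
H(J, F) = 7/3 + F*J/9 (H(J, F) = (J*F + 21)/9 = (F*J + 21)/9 = (21 + F*J)/9 = 7/3 + F*J/9)
a(x) = 4 (a(x) = -1 + 5 = 4)
(-359 + H(-1, -21))*(285 + a(-1)) = (-359 + (7/3 + (⅑)*(-21)*(-1)))*(285 + 4) = (-359 + (7/3 + 7/3))*289 = (-359 + 14/3)*289 = -1063/3*289 = -307207/3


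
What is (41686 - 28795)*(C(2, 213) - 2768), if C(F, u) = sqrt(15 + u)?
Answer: -35682288 + 25782*sqrt(57) ≈ -3.5488e+7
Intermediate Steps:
(41686 - 28795)*(C(2, 213) - 2768) = (41686 - 28795)*(sqrt(15 + 213) - 2768) = 12891*(sqrt(228) - 2768) = 12891*(2*sqrt(57) - 2768) = 12891*(-2768 + 2*sqrt(57)) = -35682288 + 25782*sqrt(57)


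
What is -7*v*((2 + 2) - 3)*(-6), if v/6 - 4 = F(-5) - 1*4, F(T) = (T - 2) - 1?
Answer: -2016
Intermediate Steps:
F(T) = -3 + T (F(T) = (-2 + T) - 1 = -3 + T)
v = -48 (v = 24 + 6*((-3 - 5) - 1*4) = 24 + 6*(-8 - 4) = 24 + 6*(-12) = 24 - 72 = -48)
-7*v*((2 + 2) - 3)*(-6) = -7*(-48*((2 + 2) - 3))*(-6) = -7*(-48*(4 - 3))*(-6) = -7*(-48*1)*(-6) = -(-336)*(-6) = -7*288 = -2016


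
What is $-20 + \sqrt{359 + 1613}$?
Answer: $-20 + 2 \sqrt{493} \approx 24.407$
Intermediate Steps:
$-20 + \sqrt{359 + 1613} = -20 + \sqrt{1972} = -20 + 2 \sqrt{493}$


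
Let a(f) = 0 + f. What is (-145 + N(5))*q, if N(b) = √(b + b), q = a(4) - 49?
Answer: 6525 - 45*√10 ≈ 6382.7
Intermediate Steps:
a(f) = f
q = -45 (q = 4 - 49 = -45)
N(b) = √2*√b (N(b) = √(2*b) = √2*√b)
(-145 + N(5))*q = (-145 + √2*√5)*(-45) = (-145 + √10)*(-45) = 6525 - 45*√10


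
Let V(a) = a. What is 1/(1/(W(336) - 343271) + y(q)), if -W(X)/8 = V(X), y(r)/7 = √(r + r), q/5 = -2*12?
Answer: -345959/1407526525048561 - 3351253631068*I*√15/1407526525048561 ≈ -2.4579e-10 - 0.0092214*I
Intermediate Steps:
q = -120 (q = 5*(-2*12) = 5*(-24) = -120)
y(r) = 7*√2*√r (y(r) = 7*√(r + r) = 7*√(2*r) = 7*(√2*√r) = 7*√2*√r)
W(X) = -8*X
1/(1/(W(336) - 343271) + y(q)) = 1/(1/(-8*336 - 343271) + 7*√2*√(-120)) = 1/(1/(-2688 - 343271) + 7*√2*(2*I*√30)) = 1/(1/(-345959) + 28*I*√15) = 1/(-1/345959 + 28*I*√15)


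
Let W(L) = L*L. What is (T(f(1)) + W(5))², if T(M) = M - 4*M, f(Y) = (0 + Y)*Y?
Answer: 484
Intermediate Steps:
f(Y) = Y² (f(Y) = Y*Y = Y²)
W(L) = L²
T(M) = -3*M
(T(f(1)) + W(5))² = (-3*1² + 5²)² = (-3*1 + 25)² = (-3 + 25)² = 22² = 484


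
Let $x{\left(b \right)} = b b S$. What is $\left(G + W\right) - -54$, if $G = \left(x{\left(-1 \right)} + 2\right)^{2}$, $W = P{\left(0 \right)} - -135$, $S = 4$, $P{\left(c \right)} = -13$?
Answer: $212$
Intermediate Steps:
$x{\left(b \right)} = 4 b^{2}$ ($x{\left(b \right)} = b b 4 = b^{2} \cdot 4 = 4 b^{2}$)
$W = 122$ ($W = -13 - -135 = -13 + 135 = 122$)
$G = 36$ ($G = \left(4 \left(-1\right)^{2} + 2\right)^{2} = \left(4 \cdot 1 + 2\right)^{2} = \left(4 + 2\right)^{2} = 6^{2} = 36$)
$\left(G + W\right) - -54 = \left(36 + 122\right) - -54 = 158 + 54 = 212$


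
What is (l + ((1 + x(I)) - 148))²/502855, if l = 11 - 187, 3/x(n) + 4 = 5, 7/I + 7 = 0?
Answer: 20480/100571 ≈ 0.20364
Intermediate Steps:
I = -1 (I = 7/(-7 + 0) = 7/(-7) = 7*(-⅐) = -1)
x(n) = 3 (x(n) = 3/(-4 + 5) = 3/1 = 3*1 = 3)
l = -176
(l + ((1 + x(I)) - 148))²/502855 = (-176 + ((1 + 3) - 148))²/502855 = (-176 + (4 - 148))²*(1/502855) = (-176 - 144)²*(1/502855) = (-320)²*(1/502855) = 102400*(1/502855) = 20480/100571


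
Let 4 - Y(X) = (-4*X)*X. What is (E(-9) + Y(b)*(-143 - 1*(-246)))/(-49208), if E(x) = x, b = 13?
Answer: -70031/49208 ≈ -1.4232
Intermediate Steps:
Y(X) = 4 + 4*X² (Y(X) = 4 - (-4*X)*X = 4 - (-4)*X² = 4 + 4*X²)
(E(-9) + Y(b)*(-143 - 1*(-246)))/(-49208) = (-9 + (4 + 4*13²)*(-143 - 1*(-246)))/(-49208) = (-9 + (4 + 4*169)*(-143 + 246))*(-1/49208) = (-9 + (4 + 676)*103)*(-1/49208) = (-9 + 680*103)*(-1/49208) = (-9 + 70040)*(-1/49208) = 70031*(-1/49208) = -70031/49208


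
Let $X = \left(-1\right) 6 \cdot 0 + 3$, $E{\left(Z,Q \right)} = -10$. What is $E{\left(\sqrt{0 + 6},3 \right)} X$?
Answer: $-30$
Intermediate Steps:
$X = 3$ ($X = \left(-6\right) 0 + 3 = 0 + 3 = 3$)
$E{\left(\sqrt{0 + 6},3 \right)} X = \left(-10\right) 3 = -30$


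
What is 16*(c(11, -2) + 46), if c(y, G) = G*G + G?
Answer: 768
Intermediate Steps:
c(y, G) = G + G² (c(y, G) = G² + G = G + G²)
16*(c(11, -2) + 46) = 16*(-2*(1 - 2) + 46) = 16*(-2*(-1) + 46) = 16*(2 + 46) = 16*48 = 768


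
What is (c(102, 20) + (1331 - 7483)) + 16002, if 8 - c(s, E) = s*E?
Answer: 7818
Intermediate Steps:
c(s, E) = 8 - E*s (c(s, E) = 8 - s*E = 8 - E*s)
(c(102, 20) + (1331 - 7483)) + 16002 = ((8 - 1*20*102) + (1331 - 7483)) + 16002 = ((8 - 2040) - 6152) + 16002 = (-2032 - 6152) + 16002 = -8184 + 16002 = 7818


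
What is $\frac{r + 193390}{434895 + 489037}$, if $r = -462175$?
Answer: $- \frac{268785}{923932} \approx -0.29091$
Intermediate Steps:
$\frac{r + 193390}{434895 + 489037} = \frac{-462175 + 193390}{434895 + 489037} = - \frac{268785}{923932}$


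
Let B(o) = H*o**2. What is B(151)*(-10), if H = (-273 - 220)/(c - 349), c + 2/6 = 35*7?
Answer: -337226790/313 ≈ -1.0774e+6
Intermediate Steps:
c = 734/3 (c = -1/3 + 35*7 = -1/3 + 245 = 734/3 ≈ 244.67)
H = 1479/313 (H = (-273 - 220)/(734/3 - 349) = -493/(-313/3) = -493*(-3/313) = 1479/313 ≈ 4.7252)
B(o) = 1479*o**2/313
B(151)*(-10) = ((1479/313)*151**2)*(-10) = ((1479/313)*22801)*(-10) = (33722679/313)*(-10) = -337226790/313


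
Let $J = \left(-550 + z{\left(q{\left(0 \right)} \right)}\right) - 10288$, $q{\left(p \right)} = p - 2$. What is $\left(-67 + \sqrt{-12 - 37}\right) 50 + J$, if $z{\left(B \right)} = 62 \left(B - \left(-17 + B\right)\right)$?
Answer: $-13134 + 350 i \approx -13134.0 + 350.0 i$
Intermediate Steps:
$q{\left(p \right)} = -2 + p$ ($q{\left(p \right)} = p - 2 = -2 + p$)
$z{\left(B \right)} = 1054$ ($z{\left(B \right)} = 62 \cdot 17 = 1054$)
$J = -9784$ ($J = \left(-550 + 1054\right) - 10288 = 504 - 10288 = -9784$)
$\left(-67 + \sqrt{-12 - 37}\right) 50 + J = \left(-67 + \sqrt{-12 - 37}\right) 50 - 9784 = \left(-67 + \sqrt{-49}\right) 50 - 9784 = \left(-67 + 7 i\right) 50 - 9784 = \left(-3350 + 350 i\right) - 9784 = -13134 + 350 i$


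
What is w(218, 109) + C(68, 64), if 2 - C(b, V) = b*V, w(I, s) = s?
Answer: -4241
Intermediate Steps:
C(b, V) = 2 - V*b (C(b, V) = 2 - b*V = 2 - V*b)
w(218, 109) + C(68, 64) = 109 + (2 - 1*64*68) = 109 + (2 - 4352) = 109 - 4350 = -4241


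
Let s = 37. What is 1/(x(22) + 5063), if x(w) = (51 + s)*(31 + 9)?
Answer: 1/8583 ≈ 0.00011651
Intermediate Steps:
x(w) = 3520 (x(w) = (51 + 37)*(31 + 9) = 88*40 = 3520)
1/(x(22) + 5063) = 1/(3520 + 5063) = 1/8583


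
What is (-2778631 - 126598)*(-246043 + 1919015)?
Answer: -4860366770588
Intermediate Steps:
(-2778631 - 126598)*(-246043 + 1919015) = -2905229*1672972 = -4860366770588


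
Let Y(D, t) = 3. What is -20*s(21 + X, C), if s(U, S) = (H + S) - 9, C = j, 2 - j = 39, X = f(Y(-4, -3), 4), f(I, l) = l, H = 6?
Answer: 800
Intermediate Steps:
X = 4
j = -37 (j = 2 - 1*39 = 2 - 39 = -37)
C = -37
s(U, S) = -3 + S (s(U, S) = (6 + S) - 9 = -3 + S)
-20*s(21 + X, C) = -20*(-3 - 37) = -20*(-40) = 800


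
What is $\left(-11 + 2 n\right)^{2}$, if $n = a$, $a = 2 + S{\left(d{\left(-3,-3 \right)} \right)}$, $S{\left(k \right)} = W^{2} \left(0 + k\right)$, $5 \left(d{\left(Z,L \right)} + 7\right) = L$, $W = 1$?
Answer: $\frac{12321}{25} \approx 492.84$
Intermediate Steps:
$d{\left(Z,L \right)} = -7 + \frac{L}{5}$
$S{\left(k \right)} = k$ ($S{\left(k \right)} = 1^{2} \left(0 + k\right) = 1 k = k$)
$a = - \frac{28}{5}$ ($a = 2 + \left(-7 + \frac{1}{5} \left(-3\right)\right) = 2 - \frac{38}{5} = - \frac{28}{5} \approx -5.6$)
$n = - \frac{28}{5} \approx -5.6$
$\left(-11 + 2 n\right)^{2} = \left(-11 + 2 \left(- \frac{28}{5}\right)\right)^{2} = \left(-11 - \frac{56}{5}\right)^{2} = \left(- \frac{111}{5}\right)^{2} = \frac{12321}{25}$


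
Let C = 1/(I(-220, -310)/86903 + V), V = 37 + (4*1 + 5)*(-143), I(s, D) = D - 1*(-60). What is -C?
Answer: 86903/108629000 ≈ 0.00080000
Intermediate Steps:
I(s, D) = 60 + D (I(s, D) = D + 60 = 60 + D)
V = -1250 (V = 37 + (4 + 5)*(-143) = 37 + 9*(-143) = 37 - 1287 = -1250)
C = -86903/108629000 (C = 1/((60 - 310)/86903 - 1250) = 1/(-250*1/86903 - 1250) = 1/(-250/86903 - 1250) = 1/(-108629000/86903) = -86903/108629000 ≈ -0.00080000)
-C = -1*(-86903/108629000) = 86903/108629000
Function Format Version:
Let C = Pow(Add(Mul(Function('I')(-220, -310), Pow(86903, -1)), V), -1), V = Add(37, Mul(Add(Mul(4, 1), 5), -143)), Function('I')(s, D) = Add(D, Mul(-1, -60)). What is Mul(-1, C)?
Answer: Rational(86903, 108629000) ≈ 0.00080000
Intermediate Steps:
Function('I')(s, D) = Add(60, D) (Function('I')(s, D) = Add(D, 60) = Add(60, D))
V = -1250 (V = Add(37, Mul(Add(4, 5), -143)) = Add(37, Mul(9, -143)) = Add(37, -1287) = -1250)
C = Rational(-86903, 108629000) (C = Pow(Add(Mul(Add(60, -310), Pow(86903, -1)), -1250), -1) = Pow(Add(Mul(-250, Rational(1, 86903)), -1250), -1) = Pow(Add(Rational(-250, 86903), -1250), -1) = Pow(Rational(-108629000, 86903), -1) = Rational(-86903, 108629000) ≈ -0.00080000)
Mul(-1, C) = Mul(-1, Rational(-86903, 108629000)) = Rational(86903, 108629000)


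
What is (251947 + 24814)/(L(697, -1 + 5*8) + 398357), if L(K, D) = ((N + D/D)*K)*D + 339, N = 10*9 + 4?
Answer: 276761/2981081 ≈ 0.092839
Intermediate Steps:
N = 94 (N = 90 + 4 = 94)
L(K, D) = 339 + 95*D*K (L(K, D) = ((94 + D/D)*K)*D + 339 = ((94 + 1)*K)*D + 339 = (95*K)*D + 339 = 95*D*K + 339 = 339 + 95*D*K)
(251947 + 24814)/(L(697, -1 + 5*8) + 398357) = (251947 + 24814)/((339 + 95*(-1 + 5*8)*697) + 398357) = 276761/((339 + 95*(-1 + 40)*697) + 398357) = 276761/((339 + 95*39*697) + 398357) = 276761/((339 + 2582385) + 398357) = 276761/(2582724 + 398357) = 276761/2981081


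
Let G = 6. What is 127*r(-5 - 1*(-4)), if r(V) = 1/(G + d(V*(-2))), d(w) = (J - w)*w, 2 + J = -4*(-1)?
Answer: 127/6 ≈ 21.167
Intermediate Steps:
J = 2 (J = -2 - 4*(-1) = -2 + 4 = 2)
d(w) = w*(2 - w) (d(w) = (2 - w)*w = w*(2 - w))
r(V) = 1/(6 - 2*V*(2 + 2*V)) (r(V) = 1/(6 + (V*(-2))*(2 - V*(-2))) = 1/(6 + (-2*V)*(2 - (-2)*V)) = 1/(6 + (-2*V)*(2 + 2*V)) = 1/(6 - 2*V*(2 + 2*V)))
127*r(-5 - 1*(-4)) = 127*(-1/(-6 + 4*(-5 - 1*(-4))*(1 + (-5 - 1*(-4))))) = 127*(-1/(-6 + 4*(-5 + 4)*(1 + (-5 + 4)))) = 127*(-1/(-6 + 4*(-1)*(1 - 1))) = 127*(-1/(-6 + 4*(-1)*0)) = 127*(-1/(-6 + 0)) = 127*(-1/(-6)) = 127*(-1*(-⅙)) = 127*(⅙) = 127/6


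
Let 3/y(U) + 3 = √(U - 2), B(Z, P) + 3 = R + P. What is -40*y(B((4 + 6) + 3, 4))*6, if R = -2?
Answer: 180 + 60*I*√3 ≈ 180.0 + 103.92*I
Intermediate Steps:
B(Z, P) = -5 + P (B(Z, P) = -3 + (-2 + P) = -5 + P)
y(U) = 3/(-3 + √(-2 + U)) (y(U) = 3/(-3 + √(U - 2)) = 3/(-3 + √(-2 + U)))
-40*y(B((4 + 6) + 3, 4))*6 = -120/(-3 + √(-2 + (-5 + 4)))*6 = -120/(-3 + √(-2 - 1))*6 = -120/(-3 + √(-3))*6 = -120/(-3 + I*√3)*6 = -720/(-3 + I*√3)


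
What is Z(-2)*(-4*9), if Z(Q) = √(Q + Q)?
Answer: -72*I ≈ -72.0*I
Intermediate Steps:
Z(Q) = √2*√Q (Z(Q) = √(2*Q) = √2*√Q)
Z(-2)*(-4*9) = (√2*√(-2))*(-4*9) = (√2*(I*√2))*(-36) = (2*I)*(-36) = -72*I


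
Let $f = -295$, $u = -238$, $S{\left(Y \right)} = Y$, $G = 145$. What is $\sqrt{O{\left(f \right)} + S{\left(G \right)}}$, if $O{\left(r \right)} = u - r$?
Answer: $\sqrt{202} \approx 14.213$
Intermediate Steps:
$O{\left(r \right)} = -238 - r$
$\sqrt{O{\left(f \right)} + S{\left(G \right)}} = \sqrt{\left(-238 - -295\right) + 145} = \sqrt{\left(-238 + 295\right) + 145} = \sqrt{57 + 145} = \sqrt{202}$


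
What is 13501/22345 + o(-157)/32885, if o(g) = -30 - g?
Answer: 17872728/29392613 ≈ 0.60807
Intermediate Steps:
13501/22345 + o(-157)/32885 = 13501/22345 + (-30 - 1*(-157))/32885 = 13501*(1/22345) + (-30 + 157)*(1/32885) = 13501/22345 + 127*(1/32885) = 13501/22345 + 127/32885 = 17872728/29392613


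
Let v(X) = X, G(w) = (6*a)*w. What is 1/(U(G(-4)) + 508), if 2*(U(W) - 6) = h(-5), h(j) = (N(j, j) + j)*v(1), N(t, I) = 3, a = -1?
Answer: 1/513 ≈ 0.0019493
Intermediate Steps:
G(w) = -6*w (G(w) = (6*(-1))*w = -6*w)
h(j) = 3 + j (h(j) = (3 + j)*1 = 3 + j)
U(W) = 5 (U(W) = 6 + (3 - 5)/2 = 6 + (½)*(-2) = 6 - 1 = 5)
1/(U(G(-4)) + 508) = 1/(5 + 508) = 1/513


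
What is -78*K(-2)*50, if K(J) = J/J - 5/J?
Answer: -13650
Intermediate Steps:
K(J) = 1 - 5/J
-78*K(-2)*50 = -78*(-5 - 2)/(-2)*50 = -(-39)*(-7)*50 = -78*7/2*50 = -273*50 = -13650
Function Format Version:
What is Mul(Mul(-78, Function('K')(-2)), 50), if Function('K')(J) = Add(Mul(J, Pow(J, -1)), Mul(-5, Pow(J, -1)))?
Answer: -13650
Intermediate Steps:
Function('K')(J) = Add(1, Mul(-5, Pow(J, -1)))
Mul(Mul(-78, Function('K')(-2)), 50) = Mul(Mul(-78, Mul(Pow(-2, -1), Add(-5, -2))), 50) = Mul(Mul(-78, Mul(Rational(-1, 2), -7)), 50) = Mul(Mul(-78, Rational(7, 2)), 50) = Mul(-273, 50) = -13650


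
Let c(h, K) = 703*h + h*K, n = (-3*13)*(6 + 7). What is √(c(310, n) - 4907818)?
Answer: 3*I*√538562 ≈ 2201.6*I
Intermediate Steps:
n = -507 (n = -39*13 = -507)
c(h, K) = 703*h + K*h
√(c(310, n) - 4907818) = √(310*(703 - 507) - 4907818) = √(310*196 - 4907818) = √(60760 - 4907818) = √(-4847058) = 3*I*√538562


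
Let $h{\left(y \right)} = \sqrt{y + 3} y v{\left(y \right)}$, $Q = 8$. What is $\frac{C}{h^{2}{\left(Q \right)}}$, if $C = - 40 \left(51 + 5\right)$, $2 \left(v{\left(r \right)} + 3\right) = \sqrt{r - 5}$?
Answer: $- \frac{1820}{3993} - \frac{560 \sqrt{3}}{3993} \approx -0.69871$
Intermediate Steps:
$v{\left(r \right)} = -3 + \frac{\sqrt{-5 + r}}{2}$ ($v{\left(r \right)} = -3 + \frac{\sqrt{r - 5}}{2} = -3 + \frac{\sqrt{-5 + r}}{2}$)
$h{\left(y \right)} = y \sqrt{3 + y} \left(-3 + \frac{\sqrt{-5 + y}}{2}\right)$ ($h{\left(y \right)} = \sqrt{y + 3} y \left(-3 + \frac{\sqrt{-5 + y}}{2}\right) = \sqrt{3 + y} y \left(-3 + \frac{\sqrt{-5 + y}}{2}\right) = y \sqrt{3 + y} \left(-3 + \frac{\sqrt{-5 + y}}{2}\right)$)
$C = -2240$ ($C = \left(-40\right) 56 = -2240$)
$\frac{C}{h^{2}{\left(Q \right)}} = - \frac{2240}{\left(\frac{1}{2} \cdot 8 \sqrt{3 + 8} \left(-6 + \sqrt{-5 + 8}\right)\right)^{2}} = - \frac{2240}{\left(\frac{1}{2} \cdot 8 \sqrt{11} \left(-6 + \sqrt{3}\right)\right)^{2}} = - \frac{2240}{\left(4 \sqrt{11} \left(-6 + \sqrt{3}\right)\right)^{2}} = - \frac{2240}{176 \left(-6 + \sqrt{3}\right)^{2}} = - 2240 \frac{1}{176 \left(-6 + \sqrt{3}\right)^{2}} = - \frac{140}{11 \left(-6 + \sqrt{3}\right)^{2}}$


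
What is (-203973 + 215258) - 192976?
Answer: -181691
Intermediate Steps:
(-203973 + 215258) - 192976 = 11285 - 192976 = -181691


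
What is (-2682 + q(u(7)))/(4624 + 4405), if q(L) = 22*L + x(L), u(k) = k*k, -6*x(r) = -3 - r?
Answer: -4786/27087 ≈ -0.17669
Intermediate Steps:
x(r) = ½ + r/6 (x(r) = -(-3 - r)/6 = ½ + r/6)
u(k) = k²
q(L) = ½ + 133*L/6 (q(L) = 22*L + (½ + L/6) = ½ + 133*L/6)
(-2682 + q(u(7)))/(4624 + 4405) = (-2682 + (½ + (133/6)*7²))/(4624 + 4405) = (-2682 + (½ + (133/6)*49))/9029 = (-2682 + (½ + 6517/6))*(1/9029) = (-2682 + 3260/3)*(1/9029) = -4786/3*1/9029 = -4786/27087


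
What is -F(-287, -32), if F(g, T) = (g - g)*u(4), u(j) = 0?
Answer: 0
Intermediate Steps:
F(g, T) = 0 (F(g, T) = (g - g)*0 = 0*0 = 0)
-F(-287, -32) = -1*0 = 0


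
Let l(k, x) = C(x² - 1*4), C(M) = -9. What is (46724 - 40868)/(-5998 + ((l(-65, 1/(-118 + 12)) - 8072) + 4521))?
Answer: -976/1593 ≈ -0.61268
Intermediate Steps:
l(k, x) = -9
(46724 - 40868)/(-5998 + ((l(-65, 1/(-118 + 12)) - 8072) + 4521)) = (46724 - 40868)/(-5998 + ((-9 - 8072) + 4521)) = 5856/(-5998 + (-8081 + 4521)) = 5856/(-5998 - 3560) = 5856/(-9558) = 5856*(-1/9558) = -976/1593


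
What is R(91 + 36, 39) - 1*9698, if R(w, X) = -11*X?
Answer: -10127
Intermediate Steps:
R(91 + 36, 39) - 1*9698 = -11*39 - 1*9698 = -429 - 9698 = -10127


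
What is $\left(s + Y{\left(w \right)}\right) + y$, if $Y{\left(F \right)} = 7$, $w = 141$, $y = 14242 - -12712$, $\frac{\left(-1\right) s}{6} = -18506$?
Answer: $137997$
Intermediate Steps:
$s = 111036$ ($s = \left(-6\right) \left(-18506\right) = 111036$)
$y = 26954$ ($y = 14242 + 12712 = 26954$)
$\left(s + Y{\left(w \right)}\right) + y = \left(111036 + 7\right) + 26954 = 111043 + 26954 = 137997$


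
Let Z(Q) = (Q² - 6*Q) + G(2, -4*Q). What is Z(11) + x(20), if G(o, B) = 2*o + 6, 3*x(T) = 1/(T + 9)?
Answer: 5656/87 ≈ 65.011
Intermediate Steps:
x(T) = 1/(3*(9 + T)) (x(T) = 1/(3*(T + 9)) = 1/(3*(9 + T)))
G(o, B) = 6 + 2*o
Z(Q) = 10 + Q² - 6*Q (Z(Q) = (Q² - 6*Q) + (6 + 2*2) = (Q² - 6*Q) + (6 + 4) = (Q² - 6*Q) + 10 = 10 + Q² - 6*Q)
Z(11) + x(20) = (10 + 11² - 6*11) + 1/(3*(9 + 20)) = (10 + 121 - 66) + (⅓)/29 = 65 + (⅓)*(1/29) = 65 + 1/87 = 5656/87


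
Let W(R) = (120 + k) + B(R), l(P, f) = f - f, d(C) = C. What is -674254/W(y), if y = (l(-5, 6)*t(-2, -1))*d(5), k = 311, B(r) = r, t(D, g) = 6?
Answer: -674254/431 ≈ -1564.4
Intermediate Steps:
l(P, f) = 0
y = 0 (y = (0*6)*5 = 0*5 = 0)
W(R) = 431 + R (W(R) = (120 + 311) + R = 431 + R)
-674254/W(y) = -674254/(431 + 0) = -674254/431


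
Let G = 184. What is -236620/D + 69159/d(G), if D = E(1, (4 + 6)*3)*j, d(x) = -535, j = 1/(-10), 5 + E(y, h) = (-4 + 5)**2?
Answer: -316548409/535 ≈ -5.9168e+5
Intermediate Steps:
E(y, h) = -4 (E(y, h) = -5 + (-4 + 5)**2 = -5 + 1**2 = -5 + 1 = -4)
j = -1/10 ≈ -0.10000
D = 2/5 (D = -4*(-1/10) = 2/5 ≈ 0.40000)
-236620/D + 69159/d(G) = -236620/2/5 + 69159/(-535) = -236620*5/2 + 69159*(-1/535) = -591550 - 69159/535 = -316548409/535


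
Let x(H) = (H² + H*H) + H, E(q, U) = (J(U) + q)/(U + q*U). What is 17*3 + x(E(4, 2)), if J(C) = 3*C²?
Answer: 1443/25 ≈ 57.720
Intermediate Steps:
E(q, U) = (q + 3*U²)/(U + U*q) (E(q, U) = (3*U² + q)/(U + q*U) = (q + 3*U²)/(U + U*q))
x(H) = H + 2*H² (x(H) = (H² + H²) + H = 2*H² + H = H + 2*H²)
17*3 + x(E(4, 2)) = 17*3 + ((4 + 3*2²)/(2*(1 + 4)))*(1 + 2*((4 + 3*2²)/(2*(1 + 4)))) = 51 + ((½)*(4 + 3*4)/5)*(1 + 2*((½)*(4 + 3*4)/5)) = 51 + ((½)*(⅕)*(4 + 12))*(1 + 2*((½)*(⅕)*(4 + 12))) = 51 + ((½)*(⅕)*16)*(1 + 2*((½)*(⅕)*16)) = 51 + 8*(1 + 2*(8/5))/5 = 51 + 8*(1 + 16/5)/5 = 51 + (8/5)*(21/5) = 51 + 168/25 = 1443/25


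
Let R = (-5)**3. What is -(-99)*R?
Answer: -12375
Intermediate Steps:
R = -125
-(-99)*R = -(-99)*(-125) = -1*12375 = -12375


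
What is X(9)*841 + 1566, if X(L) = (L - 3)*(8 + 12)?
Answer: 102486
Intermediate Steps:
X(L) = -60 + 20*L (X(L) = (-3 + L)*20 = -60 + 20*L)
X(9)*841 + 1566 = (-60 + 20*9)*841 + 1566 = (-60 + 180)*841 + 1566 = 120*841 + 1566 = 100920 + 1566 = 102486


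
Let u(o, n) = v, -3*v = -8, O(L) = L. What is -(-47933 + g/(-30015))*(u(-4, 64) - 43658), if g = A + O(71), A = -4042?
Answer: -188421442173184/90045 ≈ -2.0925e+9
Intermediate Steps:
v = 8/3 (v = -1/3*(-8) = 8/3 ≈ 2.6667)
u(o, n) = 8/3
g = -3971 (g = -4042 + 71 = -3971)
-(-47933 + g/(-30015))*(u(-4, 64) - 43658) = -(-47933 - 3971/(-30015))*(8/3 - 43658) = -(-47933 - 3971*(-1/30015))*(-130966)/3 = -(-47933 + 3971/30015)*(-130966)/3 = -(-1438705024)*(-130966)/(30015*3) = -1*188421442173184/90045 = -188421442173184/90045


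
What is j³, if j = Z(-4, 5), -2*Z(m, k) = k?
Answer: -125/8 ≈ -15.625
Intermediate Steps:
Z(m, k) = -k/2
j = -5/2 (j = -½*5 = -5/2 ≈ -2.5000)
j³ = (-5/2)³ = -125/8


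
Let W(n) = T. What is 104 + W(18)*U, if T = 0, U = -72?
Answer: 104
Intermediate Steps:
W(n) = 0
104 + W(18)*U = 104 + 0*(-72) = 104 + 0 = 104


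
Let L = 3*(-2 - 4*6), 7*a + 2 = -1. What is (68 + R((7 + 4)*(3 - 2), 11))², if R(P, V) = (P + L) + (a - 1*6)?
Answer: 1444/49 ≈ 29.469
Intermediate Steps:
a = -3/7 (a = -2/7 + (⅐)*(-1) = -2/7 - ⅐ = -3/7 ≈ -0.42857)
L = -78 (L = 3*(-2 - 24) = 3*(-26) = -78)
R(P, V) = -591/7 + P (R(P, V) = (P - 78) + (-3/7 - 1*6) = (-78 + P) + (-3/7 - 6) = (-78 + P) - 45/7 = -591/7 + P)
(68 + R((7 + 4)*(3 - 2), 11))² = (68 + (-591/7 + (7 + 4)*(3 - 2)))² = (68 + (-591/7 + 11*1))² = (68 + (-591/7 + 11))² = (68 - 514/7)² = (-38/7)² = 1444/49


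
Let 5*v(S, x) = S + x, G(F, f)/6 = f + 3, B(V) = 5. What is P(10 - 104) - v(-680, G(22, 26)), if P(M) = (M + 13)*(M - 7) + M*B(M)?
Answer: 39061/5 ≈ 7812.2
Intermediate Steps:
G(F, f) = 18 + 6*f (G(F, f) = 6*(f + 3) = 6*(3 + f) = 18 + 6*f)
v(S, x) = S/5 + x/5 (v(S, x) = (S + x)/5 = S/5 + x/5)
P(M) = 5*M + (-7 + M)*(13 + M) (P(M) = (M + 13)*(M - 7) + M*5 = (13 + M)*(-7 + M) + 5*M = (-7 + M)*(13 + M) + 5*M = 5*M + (-7 + M)*(13 + M))
P(10 - 104) - v(-680, G(22, 26)) = (-91 + (10 - 104)² + 11*(10 - 104)) - ((⅕)*(-680) + (18 + 6*26)/5) = (-91 + (-94)² + 11*(-94)) - (-136 + (18 + 156)/5) = (-91 + 8836 - 1034) - (-136 + (⅕)*174) = 7711 - (-136 + 174/5) = 7711 - 1*(-506/5) = 7711 + 506/5 = 39061/5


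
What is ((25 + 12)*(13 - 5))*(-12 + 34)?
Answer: 6512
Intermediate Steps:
((25 + 12)*(13 - 5))*(-12 + 34) = (37*8)*22 = 296*22 = 6512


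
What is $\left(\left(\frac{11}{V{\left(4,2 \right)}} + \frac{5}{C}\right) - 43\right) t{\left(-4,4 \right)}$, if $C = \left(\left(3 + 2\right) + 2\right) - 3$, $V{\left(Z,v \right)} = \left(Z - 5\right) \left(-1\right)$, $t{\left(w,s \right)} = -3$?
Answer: $\frac{369}{4} \approx 92.25$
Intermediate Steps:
$V{\left(Z,v \right)} = 5 - Z$ ($V{\left(Z,v \right)} = \left(-5 + Z\right) \left(-1\right) = 5 - Z$)
$C = 4$ ($C = \left(5 + 2\right) - 3 = 7 - 3 = 4$)
$\left(\left(\frac{11}{V{\left(4,2 \right)}} + \frac{5}{C}\right) - 43\right) t{\left(-4,4 \right)} = \left(\left(\frac{11}{5 - 4} + \frac{5}{4}\right) - 43\right) \left(-3\right) = \left(\left(\frac{11}{5 - 4} + 5 \cdot \frac{1}{4}\right) - 43\right) \left(-3\right) = \left(\left(\frac{11}{1} + \frac{5}{4}\right) - 43\right) \left(-3\right) = \left(\left(11 \cdot 1 + \frac{5}{4}\right) - 43\right) \left(-3\right) = \left(\left(11 + \frac{5}{4}\right) - 43\right) \left(-3\right) = \left(\frac{49}{4} - 43\right) \left(-3\right) = \left(- \frac{123}{4}\right) \left(-3\right) = \frac{369}{4}$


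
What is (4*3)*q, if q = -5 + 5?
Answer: 0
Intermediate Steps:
q = 0
(4*3)*q = (4*3)*0 = 12*0 = 0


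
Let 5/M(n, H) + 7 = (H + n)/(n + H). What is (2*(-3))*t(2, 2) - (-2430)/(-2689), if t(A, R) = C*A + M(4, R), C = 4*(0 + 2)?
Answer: -247129/2689 ≈ -91.904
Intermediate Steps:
M(n, H) = -⅚ (M(n, H) = 5/(-7 + (H + n)/(n + H)) = 5/(-7 + (H + n)/(H + n)) = 5/(-7 + 1) = 5/(-6) = 5*(-⅙) = -⅚)
C = 8 (C = 4*2 = 8)
t(A, R) = -⅚ + 8*A (t(A, R) = 8*A - ⅚ = -⅚ + 8*A)
(2*(-3))*t(2, 2) - (-2430)/(-2689) = (2*(-3))*(-⅚ + 8*2) - (-2430)/(-2689) = -6*(-⅚ + 16) - (-2430)*(-1)/2689 = -6*91/6 - 1*2430/2689 = -91 - 2430/2689 = -247129/2689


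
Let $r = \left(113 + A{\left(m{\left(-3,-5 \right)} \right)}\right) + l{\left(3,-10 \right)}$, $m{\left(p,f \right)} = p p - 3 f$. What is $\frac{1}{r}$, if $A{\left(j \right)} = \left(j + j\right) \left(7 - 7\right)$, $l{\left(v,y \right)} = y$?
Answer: $\frac{1}{103} \approx 0.0097087$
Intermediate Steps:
$m{\left(p,f \right)} = p^{2} - 3 f$
$A{\left(j \right)} = 0$ ($A{\left(j \right)} = 2 j 0 = 0$)
$r = 103$ ($r = \left(113 + 0\right) - 10 = 113 - 10 = 103$)
$\frac{1}{r} = \frac{1}{103}$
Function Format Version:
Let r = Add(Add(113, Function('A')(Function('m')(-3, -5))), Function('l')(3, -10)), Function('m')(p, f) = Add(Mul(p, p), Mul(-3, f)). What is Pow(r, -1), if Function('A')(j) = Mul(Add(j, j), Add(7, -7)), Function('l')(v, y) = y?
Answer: Rational(1, 103) ≈ 0.0097087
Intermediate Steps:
Function('m')(p, f) = Add(Pow(p, 2), Mul(-3, f))
Function('A')(j) = 0 (Function('A')(j) = Mul(Mul(2, j), 0) = 0)
r = 103 (r = Add(Add(113, 0), -10) = Add(113, -10) = 103)
Pow(r, -1) = Pow(103, -1) = Rational(1, 103)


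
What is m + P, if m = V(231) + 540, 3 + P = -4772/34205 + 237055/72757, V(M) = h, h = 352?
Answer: 2220173951336/2488653185 ≈ 892.12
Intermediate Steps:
V(M) = 352
P = 295310316/2488653185 (P = -3 + (-4772/34205 + 237055/72757) = -3 + 7761269871/2488653185 = 295310316/2488653185 ≈ 0.11866)
m = 892 (m = 352 + 540 = 892)
m + P = 892 + 295310316/2488653185 = 2220173951336/2488653185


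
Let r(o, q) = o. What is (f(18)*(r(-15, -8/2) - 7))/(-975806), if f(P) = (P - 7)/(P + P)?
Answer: 121/17564508 ≈ 6.8889e-6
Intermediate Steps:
f(P) = (-7 + P)/(2*P) (f(P) = (-7 + P)/((2*P)) = (-7 + P)*(1/(2*P)) = (-7 + P)/(2*P))
(f(18)*(r(-15, -8/2) - 7))/(-975806) = (((½)*(-7 + 18)/18)*(-15 - 7))/(-975806) = (((½)*(1/18)*11)*(-22))*(-1/975806) = ((11/36)*(-22))*(-1/975806) = -121/18*(-1/975806) = 121/17564508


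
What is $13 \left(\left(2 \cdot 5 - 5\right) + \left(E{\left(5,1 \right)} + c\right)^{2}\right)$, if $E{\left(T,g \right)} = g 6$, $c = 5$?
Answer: $1638$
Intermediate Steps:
$E{\left(T,g \right)} = 6 g$
$13 \left(\left(2 \cdot 5 - 5\right) + \left(E{\left(5,1 \right)} + c\right)^{2}\right) = 13 \left(\left(2 \cdot 5 - 5\right) + \left(6 \cdot 1 + 5\right)^{2}\right) = 13 \left(\left(10 - 5\right) + \left(6 + 5\right)^{2}\right) = 13 \left(5 + 11^{2}\right) = 13 \left(5 + 121\right) = 13 \cdot 126 = 1638$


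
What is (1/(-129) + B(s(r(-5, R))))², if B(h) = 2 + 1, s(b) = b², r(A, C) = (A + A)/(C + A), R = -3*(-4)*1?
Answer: 148996/16641 ≈ 8.9536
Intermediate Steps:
R = 12 (R = 12*1 = 12)
r(A, C) = 2*A/(A + C) (r(A, C) = (2*A)/(A + C) = 2*A/(A + C))
B(h) = 3
(1/(-129) + B(s(r(-5, R))))² = (1/(-129) + 3)² = (-1/129 + 3)² = (386/129)² = 148996/16641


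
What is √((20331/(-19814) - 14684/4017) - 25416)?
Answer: I*√161040522540673903218/79592838 ≈ 159.44*I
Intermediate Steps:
√((20331/(-19814) - 14684/4017) - 25416) = √((20331*(-1/19814) - 14684*1/4017) - 25416) = √((-20331/19814 - 14684/4017) - 25416) = √(-372618403/79592838 - 25416) = √(-2023304189011/79592838) = I*√161040522540673903218/79592838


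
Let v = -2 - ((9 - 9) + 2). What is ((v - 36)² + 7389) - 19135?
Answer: -10146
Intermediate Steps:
v = -4 (v = -2 - (0 + 2) = -2 - 1*2 = -2 - 2 = -4)
((v - 36)² + 7389) - 19135 = ((-4 - 36)² + 7389) - 19135 = ((-40)² + 7389) - 19135 = (1600 + 7389) - 19135 = 8989 - 19135 = -10146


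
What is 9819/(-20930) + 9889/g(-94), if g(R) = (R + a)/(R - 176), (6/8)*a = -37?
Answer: 16764696153/899990 ≈ 18628.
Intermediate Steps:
a = -148/3 (a = (4/3)*(-37) = -148/3 ≈ -49.333)
g(R) = (-148/3 + R)/(-176 + R) (g(R) = (R - 148/3)/(R - 176) = (-148/3 + R)/(-176 + R))
9819/(-20930) + 9889/g(-94) = 9819/(-20930) + 9889/(((-148/3 - 94)/(-176 - 94))) = 9819*(-1/20930) + 9889/((-430/3/(-270))) = -9819/20930 + 9889/((-1/270*(-430/3))) = -9819/20930 + 9889/(43/81) = -9819/20930 + 9889*(81/43) = -9819/20930 + 801009/43 = 16764696153/899990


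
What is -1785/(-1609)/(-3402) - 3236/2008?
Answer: -52728748/32712579 ≈ -1.6119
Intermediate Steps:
-1785/(-1609)/(-3402) - 3236/2008 = -1785*(-1/1609)*(-1/3402) - 3236*1/2008 = (1785/1609)*(-1/3402) - 809/502 = -85/260658 - 809/502 = -52728748/32712579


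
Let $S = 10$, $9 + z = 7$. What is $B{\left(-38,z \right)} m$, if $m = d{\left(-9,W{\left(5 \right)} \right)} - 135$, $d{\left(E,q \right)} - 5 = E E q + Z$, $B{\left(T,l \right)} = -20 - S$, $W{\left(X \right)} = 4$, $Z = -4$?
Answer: $-5700$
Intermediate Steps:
$z = -2$ ($z = -9 + 7 = -2$)
$B{\left(T,l \right)} = -30$ ($B{\left(T,l \right)} = -20 - 10 = -30$)
$d{\left(E,q \right)} = 1 + q E^{2}$ ($d{\left(E,q \right)} = 5 + \left(E E q - 4\right) = 5 + \left(E^{2} q - 4\right) = 5 + \left(q E^{2} - 4\right) = 5 + \left(-4 + q E^{2}\right) = 1 + q E^{2}$)
$m = 190$ ($m = \left(1 + 4 \left(-9\right)^{2}\right) - 135 = \left(1 + 4 \cdot 81\right) - 135 = \left(1 + 324\right) - 135 = 325 - 135 = 190$)
$B{\left(-38,z \right)} m = \left(-30\right) 190 = -5700$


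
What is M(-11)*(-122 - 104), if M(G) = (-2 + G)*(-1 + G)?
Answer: -35256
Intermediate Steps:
M(G) = (-1 + G)*(-2 + G)
M(-11)*(-122 - 104) = (2 + (-11)² - 3*(-11))*(-122 - 104) = (2 + 121 + 33)*(-226) = 156*(-226) = -35256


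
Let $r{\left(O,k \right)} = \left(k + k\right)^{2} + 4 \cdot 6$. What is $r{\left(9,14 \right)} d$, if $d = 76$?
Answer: $61408$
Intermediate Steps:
$r{\left(O,k \right)} = 24 + 4 k^{2}$ ($r{\left(O,k \right)} = \left(2 k\right)^{2} + 24 = 4 k^{2} + 24 = 24 + 4 k^{2}$)
$r{\left(9,14 \right)} d = \left(24 + 4 \cdot 14^{2}\right) 76 = \left(24 + 4 \cdot 196\right) 76 = \left(24 + 784\right) 76 = 808 \cdot 76 = 61408$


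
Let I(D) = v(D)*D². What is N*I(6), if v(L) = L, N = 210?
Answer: 45360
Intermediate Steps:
I(D) = D³ (I(D) = D*D² = D³)
N*I(6) = 210*6³ = 210*216 = 45360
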